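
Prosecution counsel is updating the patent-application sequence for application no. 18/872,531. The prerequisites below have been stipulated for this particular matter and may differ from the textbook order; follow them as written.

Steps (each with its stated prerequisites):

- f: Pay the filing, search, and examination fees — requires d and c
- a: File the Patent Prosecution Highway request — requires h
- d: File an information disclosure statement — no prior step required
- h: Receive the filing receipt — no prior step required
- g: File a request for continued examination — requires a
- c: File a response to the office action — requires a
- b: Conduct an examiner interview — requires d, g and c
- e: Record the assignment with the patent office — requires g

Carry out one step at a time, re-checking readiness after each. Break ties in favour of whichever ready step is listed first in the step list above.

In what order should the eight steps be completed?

d and h have no prerequisites; d is listed earlier, so d is first.
h is the only step now ready → h.
a is the only step now ready → a.
Ready: g and c. g is listed earlier → g.
c and e are both available; c is listed earlier → c.
f, b and e are all available; f is listed earlier → f.
Now b and e have their prerequisites met. b is listed earlier, so b next.
e is the only step now ready → e.

d, h, a, g, c, f, b, e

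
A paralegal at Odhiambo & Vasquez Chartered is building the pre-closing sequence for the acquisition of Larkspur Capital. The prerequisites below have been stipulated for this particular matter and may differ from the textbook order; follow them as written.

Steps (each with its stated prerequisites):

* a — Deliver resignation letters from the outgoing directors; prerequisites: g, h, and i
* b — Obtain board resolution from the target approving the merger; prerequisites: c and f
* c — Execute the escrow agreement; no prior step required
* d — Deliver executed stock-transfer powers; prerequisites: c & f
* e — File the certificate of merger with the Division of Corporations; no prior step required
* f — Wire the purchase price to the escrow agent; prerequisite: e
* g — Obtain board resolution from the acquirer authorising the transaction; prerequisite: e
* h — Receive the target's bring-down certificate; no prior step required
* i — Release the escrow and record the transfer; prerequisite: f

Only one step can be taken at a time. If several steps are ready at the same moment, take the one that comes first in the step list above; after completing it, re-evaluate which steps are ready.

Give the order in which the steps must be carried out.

c → e → f → b → d → g → h → i → a

c, e and h have no prerequisites; c is listed earlier, so c is first.
Now e and h have their prerequisites met. e is listed earlier, so e next.
f and g now also ready, so the ready set is {f, g, h}; f is listed earlier → f.
Now b, d, g, h and i have their prerequisites met. b is listed earlier, so b next.
d, g, h and i are all available; d is listed earlier → d.
g, h and i are all available; g is listed earlier → g.
Ready: h and i. h is listed earlier → h.
i needed f, now all done → i.
a needed g, h and i, now all done → a.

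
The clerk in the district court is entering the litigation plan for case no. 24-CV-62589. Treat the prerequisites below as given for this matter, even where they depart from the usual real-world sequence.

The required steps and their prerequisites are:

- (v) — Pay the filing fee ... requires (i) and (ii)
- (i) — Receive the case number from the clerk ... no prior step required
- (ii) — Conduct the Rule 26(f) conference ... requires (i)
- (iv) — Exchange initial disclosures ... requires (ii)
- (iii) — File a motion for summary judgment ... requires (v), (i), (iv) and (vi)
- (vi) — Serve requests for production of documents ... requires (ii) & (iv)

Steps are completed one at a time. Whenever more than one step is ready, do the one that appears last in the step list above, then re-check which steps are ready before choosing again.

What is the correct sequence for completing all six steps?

(i), (ii), (iv), (vi), (v), (iii)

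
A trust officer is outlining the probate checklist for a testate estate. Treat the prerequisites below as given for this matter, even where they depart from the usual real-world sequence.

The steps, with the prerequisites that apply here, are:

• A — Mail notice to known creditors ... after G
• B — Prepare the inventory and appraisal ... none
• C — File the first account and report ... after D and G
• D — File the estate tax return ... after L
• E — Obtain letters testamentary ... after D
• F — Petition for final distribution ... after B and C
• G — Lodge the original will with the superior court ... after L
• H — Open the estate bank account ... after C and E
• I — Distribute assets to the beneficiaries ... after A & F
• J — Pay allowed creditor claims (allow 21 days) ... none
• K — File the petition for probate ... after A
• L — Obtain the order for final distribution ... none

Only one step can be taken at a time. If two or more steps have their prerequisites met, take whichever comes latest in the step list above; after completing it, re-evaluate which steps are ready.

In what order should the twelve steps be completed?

L, J, G, D, E, C, H, B, F, A, K, I

Nothing is required for L, J and B. L is listed later → L first.
Ready: J, G, D and B. J is listed later → J.
Now G, D and B have their prerequisites met. G is listed later, so G next.
Now D, B and A have their prerequisites met. D is listed later, so D next.
E and C now also ready, so the ready set is {E, C, B, A}; E is listed later → E.
Ready: C, B and A. C is listed later → C.
H now also ready, so the ready set is {H, B, A}; H is listed later → H.
Now B and A have their prerequisites met. B is listed later, so B next.
Ready: F and A. F is listed later → F.
A is the only step now ready → A.
Now K and I have their prerequisites met. K is listed later, so K next.
I is the only step now ready → I.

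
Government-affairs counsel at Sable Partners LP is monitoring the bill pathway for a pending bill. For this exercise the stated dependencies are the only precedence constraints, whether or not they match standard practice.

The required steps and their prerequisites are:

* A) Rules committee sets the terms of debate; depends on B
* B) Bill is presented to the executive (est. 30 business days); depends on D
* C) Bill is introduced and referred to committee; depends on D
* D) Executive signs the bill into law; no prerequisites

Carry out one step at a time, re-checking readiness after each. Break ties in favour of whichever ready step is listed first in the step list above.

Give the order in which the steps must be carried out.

D has no prerequisites → D first.
Ready: B and C. B is listed earlier → B.
A and C are both available; A is listed earlier → A.
That leaves C as the only ready step → C.

D, B, A, C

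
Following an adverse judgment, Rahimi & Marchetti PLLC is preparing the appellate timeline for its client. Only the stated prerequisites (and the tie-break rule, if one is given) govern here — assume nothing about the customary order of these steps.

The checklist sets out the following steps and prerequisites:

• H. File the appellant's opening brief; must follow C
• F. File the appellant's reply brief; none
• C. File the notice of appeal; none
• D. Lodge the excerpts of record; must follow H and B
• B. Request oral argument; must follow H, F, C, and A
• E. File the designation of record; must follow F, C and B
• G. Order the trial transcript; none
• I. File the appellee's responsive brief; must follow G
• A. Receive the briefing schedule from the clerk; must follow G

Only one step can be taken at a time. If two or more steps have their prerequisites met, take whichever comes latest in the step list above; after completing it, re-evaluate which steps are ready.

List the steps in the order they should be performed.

Nothing is required for G, C and F. G is listed later → G first.
A and I now also ready, so the ready set is {A, I, C, F}; A is listed later → A.
Now I, C and F have their prerequisites met. I is listed later, so I next.
Ready: C and F. C is listed later → C.
H now also ready, so the ready set is {F, H}; F is listed later → F.
H needed C, now all done → H.
Next only B has its prerequisites met → B.
Ready: E and D. E is listed later → E.
Next only D has its prerequisites met → D.

G, A, I, C, F, H, B, E, D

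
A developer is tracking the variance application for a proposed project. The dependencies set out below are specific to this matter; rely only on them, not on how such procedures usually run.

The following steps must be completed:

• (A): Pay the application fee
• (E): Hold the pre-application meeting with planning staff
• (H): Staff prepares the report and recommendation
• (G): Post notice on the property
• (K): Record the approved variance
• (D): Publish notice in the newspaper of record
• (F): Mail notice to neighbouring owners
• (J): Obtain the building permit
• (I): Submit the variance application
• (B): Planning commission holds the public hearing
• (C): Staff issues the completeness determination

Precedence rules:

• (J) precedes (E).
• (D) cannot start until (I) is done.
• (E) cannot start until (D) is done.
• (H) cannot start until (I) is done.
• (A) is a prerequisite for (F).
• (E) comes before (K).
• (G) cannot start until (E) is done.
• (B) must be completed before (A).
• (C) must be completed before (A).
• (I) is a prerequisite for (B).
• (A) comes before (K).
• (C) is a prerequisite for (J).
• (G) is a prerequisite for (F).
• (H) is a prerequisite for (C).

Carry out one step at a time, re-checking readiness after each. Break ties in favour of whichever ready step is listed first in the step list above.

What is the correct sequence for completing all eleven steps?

(I), (H), (D), (B), (C), (A), (J), (E), (G), (K), (F)

Only (I) has no prerequisites, so it is first.
Ready: (H), (D) and (B). (H) is listed earlier → (H).
(C) now also ready, so the ready set is {(D), (B), (C)}; (D) is listed earlier → (D).
Ready: (B) and (C). (B) is listed earlier → (B).
Next only (C) has its prerequisites met → (C).
(A) and (J) are both available; (A) is listed earlier → (A).
(J) needed (C), now all done → (J).
Next only (E) has its prerequisites met → (E).
Ready: (G) and (K). (G) is listed earlier → (G).
Ready: (K) and (F). (K) is listed earlier → (K).
That leaves (F) as the only ready step → (F).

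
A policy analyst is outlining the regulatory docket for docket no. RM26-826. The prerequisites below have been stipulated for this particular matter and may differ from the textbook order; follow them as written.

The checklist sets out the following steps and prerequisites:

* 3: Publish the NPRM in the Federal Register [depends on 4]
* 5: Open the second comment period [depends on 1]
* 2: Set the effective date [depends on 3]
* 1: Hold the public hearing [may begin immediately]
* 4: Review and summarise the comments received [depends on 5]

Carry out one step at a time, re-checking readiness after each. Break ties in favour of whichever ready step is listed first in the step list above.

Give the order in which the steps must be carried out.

Only 1 has no prerequisites, so it is first.
That leaves 5 as the only ready step → 5.
That leaves 4 as the only ready step → 4.
3 is the only step now ready → 3.
2 is the only step now ready → 2.

1, 5, 4, 3, 2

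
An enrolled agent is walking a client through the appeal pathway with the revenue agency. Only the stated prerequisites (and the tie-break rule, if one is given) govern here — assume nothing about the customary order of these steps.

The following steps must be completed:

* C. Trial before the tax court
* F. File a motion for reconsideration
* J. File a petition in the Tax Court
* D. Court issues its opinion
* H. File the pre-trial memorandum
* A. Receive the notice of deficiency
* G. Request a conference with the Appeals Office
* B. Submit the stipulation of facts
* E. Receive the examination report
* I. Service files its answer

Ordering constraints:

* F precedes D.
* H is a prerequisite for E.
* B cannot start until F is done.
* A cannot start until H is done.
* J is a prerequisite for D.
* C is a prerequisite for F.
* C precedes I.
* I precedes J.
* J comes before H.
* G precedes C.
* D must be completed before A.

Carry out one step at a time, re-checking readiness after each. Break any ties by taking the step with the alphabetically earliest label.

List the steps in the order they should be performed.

G, C, F, B, I, J, D, H, A, E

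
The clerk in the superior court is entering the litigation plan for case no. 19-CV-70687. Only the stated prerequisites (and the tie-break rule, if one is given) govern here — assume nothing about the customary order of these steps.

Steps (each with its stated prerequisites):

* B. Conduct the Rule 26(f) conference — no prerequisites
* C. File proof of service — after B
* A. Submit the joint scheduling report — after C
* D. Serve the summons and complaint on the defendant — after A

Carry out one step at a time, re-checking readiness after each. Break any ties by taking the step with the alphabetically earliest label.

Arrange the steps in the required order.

B is the only step with nothing outstanding, so it goes first.
C needed B, now all done → C.
A needed C, now all done → A.
D needed A, now all done → D.

B, C, A, D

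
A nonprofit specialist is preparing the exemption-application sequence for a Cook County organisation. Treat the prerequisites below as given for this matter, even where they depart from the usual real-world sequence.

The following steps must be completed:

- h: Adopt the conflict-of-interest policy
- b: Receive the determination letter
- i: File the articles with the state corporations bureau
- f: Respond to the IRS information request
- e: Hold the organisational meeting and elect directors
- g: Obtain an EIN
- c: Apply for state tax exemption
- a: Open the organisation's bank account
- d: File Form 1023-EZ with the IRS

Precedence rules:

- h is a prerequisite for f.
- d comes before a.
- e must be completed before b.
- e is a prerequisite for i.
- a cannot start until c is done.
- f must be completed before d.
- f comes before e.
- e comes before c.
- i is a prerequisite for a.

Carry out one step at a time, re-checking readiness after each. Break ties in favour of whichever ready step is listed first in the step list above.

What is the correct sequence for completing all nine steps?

h → f → e → b → i → g → c → d → a

Nothing is required for h and g. h is listed earlier → h first.
f now also ready, so the ready set is {f, g}; f is listed earlier → f.
e and d now also ready, so the ready set is {e, g, d}; e is listed earlier → e.
b, i, g, c and d are all available; b is listed earlier → b.
Ready: i, g, c and d. i is listed earlier → i.
Ready: g, c and d. g is listed earlier → g.
Ready: c and d. c is listed earlier → c.
That leaves d as the only ready step → d.
a needed i, c and d, now all done → a.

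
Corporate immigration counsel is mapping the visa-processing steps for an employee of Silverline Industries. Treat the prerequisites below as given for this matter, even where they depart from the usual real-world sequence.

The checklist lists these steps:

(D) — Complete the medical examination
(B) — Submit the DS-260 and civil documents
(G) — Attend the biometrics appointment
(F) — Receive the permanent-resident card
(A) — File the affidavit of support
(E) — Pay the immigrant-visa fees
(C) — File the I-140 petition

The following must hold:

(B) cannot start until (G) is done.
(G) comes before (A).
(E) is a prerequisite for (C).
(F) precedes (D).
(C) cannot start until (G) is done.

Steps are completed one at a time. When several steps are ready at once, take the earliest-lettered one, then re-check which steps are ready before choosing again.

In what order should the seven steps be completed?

(E), (F) and (G) have no prerequisites; (E) has the earlier label, so (E) is first.
(F) and (G) are both available; (F) has the earlier label → (F).
(D) and (G) are both available; (D) has the earlier label → (D).
That leaves (G) as the only ready step → (G).
Now (A), (B) and (C) have their prerequisites met. (A) has the earlier label, so (A) next.
Ready: (B) and (C). (B) has the earlier label → (B).
(C) is the only step now ready → (C).

(E), (F), (D), (G), (A), (B), (C)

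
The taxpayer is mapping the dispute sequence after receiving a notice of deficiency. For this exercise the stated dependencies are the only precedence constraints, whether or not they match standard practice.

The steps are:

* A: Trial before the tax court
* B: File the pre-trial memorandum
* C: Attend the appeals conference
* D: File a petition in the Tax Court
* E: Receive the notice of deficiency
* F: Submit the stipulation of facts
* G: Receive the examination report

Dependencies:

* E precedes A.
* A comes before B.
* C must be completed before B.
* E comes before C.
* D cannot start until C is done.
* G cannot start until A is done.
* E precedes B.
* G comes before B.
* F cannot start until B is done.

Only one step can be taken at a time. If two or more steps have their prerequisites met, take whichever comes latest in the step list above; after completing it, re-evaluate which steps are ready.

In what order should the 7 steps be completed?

E C D A G B F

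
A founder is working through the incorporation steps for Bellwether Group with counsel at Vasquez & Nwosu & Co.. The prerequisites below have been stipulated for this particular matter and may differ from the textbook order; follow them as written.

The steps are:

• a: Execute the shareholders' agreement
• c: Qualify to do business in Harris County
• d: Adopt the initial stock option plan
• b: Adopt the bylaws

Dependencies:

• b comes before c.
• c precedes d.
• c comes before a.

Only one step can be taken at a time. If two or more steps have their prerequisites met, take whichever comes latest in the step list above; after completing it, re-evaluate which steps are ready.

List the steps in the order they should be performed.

b is the only step with nothing outstanding, so it goes first.
c needed b, now all done → c.
d and a are both available; d is listed later → d.
a is the only step now ready → a.

b c d a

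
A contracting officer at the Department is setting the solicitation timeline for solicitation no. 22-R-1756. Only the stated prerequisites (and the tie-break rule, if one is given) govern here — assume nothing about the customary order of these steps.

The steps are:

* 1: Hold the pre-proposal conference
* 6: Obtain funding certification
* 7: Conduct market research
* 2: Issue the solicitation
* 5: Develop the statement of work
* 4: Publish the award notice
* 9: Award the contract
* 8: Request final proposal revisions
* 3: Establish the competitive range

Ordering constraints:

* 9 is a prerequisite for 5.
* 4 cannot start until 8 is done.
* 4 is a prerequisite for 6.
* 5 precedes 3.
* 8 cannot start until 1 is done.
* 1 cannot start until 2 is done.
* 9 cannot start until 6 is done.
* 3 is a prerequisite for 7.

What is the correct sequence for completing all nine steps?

Only 2 has no prerequisites, so it is first.
1 is the only step now ready → 1.
Next only 8 has its prerequisites met → 8.
4 needed 8, now all done → 4.
6 needed 4, now all done → 6.
9 is the only step now ready → 9.
5 needed 9, now all done → 5.
3 needed 5, now all done → 3.
7 needed 3, now all done → 7.

2, 1, 8, 4, 6, 9, 5, 3, 7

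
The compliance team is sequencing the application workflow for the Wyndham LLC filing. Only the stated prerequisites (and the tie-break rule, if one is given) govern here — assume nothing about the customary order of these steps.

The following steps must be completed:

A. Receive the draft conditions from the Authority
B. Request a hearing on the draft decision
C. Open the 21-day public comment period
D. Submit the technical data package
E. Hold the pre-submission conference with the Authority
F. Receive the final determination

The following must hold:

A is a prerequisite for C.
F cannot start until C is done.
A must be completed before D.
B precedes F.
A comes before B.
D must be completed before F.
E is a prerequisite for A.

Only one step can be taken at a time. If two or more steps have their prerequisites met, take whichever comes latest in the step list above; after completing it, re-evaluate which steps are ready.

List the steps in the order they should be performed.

E, A, D, C, B, F

Only E has no prerequisites, so it is first.
A is the only step now ready → A.
Ready: D, C and B. D is listed later → D.
C and B are both available; C is listed later → C.
B needed A, now all done → B.
That leaves F as the only ready step → F.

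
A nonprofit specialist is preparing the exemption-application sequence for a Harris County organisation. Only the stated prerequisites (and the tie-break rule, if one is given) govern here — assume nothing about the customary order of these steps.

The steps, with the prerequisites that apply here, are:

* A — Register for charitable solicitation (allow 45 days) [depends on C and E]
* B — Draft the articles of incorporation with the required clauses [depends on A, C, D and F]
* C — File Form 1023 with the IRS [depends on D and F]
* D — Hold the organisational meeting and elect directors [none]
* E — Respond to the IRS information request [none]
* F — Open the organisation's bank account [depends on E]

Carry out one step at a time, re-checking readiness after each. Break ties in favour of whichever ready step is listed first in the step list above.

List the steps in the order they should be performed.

D and E have no prerequisites; D is listed earlier, so D is first.
Next only E has its prerequisites met → E.
F is the only step now ready → F.
C needed D and F, now all done → C.
That leaves A as the only ready step → A.
Next only B has its prerequisites met → B.

D, E, F, C, A, B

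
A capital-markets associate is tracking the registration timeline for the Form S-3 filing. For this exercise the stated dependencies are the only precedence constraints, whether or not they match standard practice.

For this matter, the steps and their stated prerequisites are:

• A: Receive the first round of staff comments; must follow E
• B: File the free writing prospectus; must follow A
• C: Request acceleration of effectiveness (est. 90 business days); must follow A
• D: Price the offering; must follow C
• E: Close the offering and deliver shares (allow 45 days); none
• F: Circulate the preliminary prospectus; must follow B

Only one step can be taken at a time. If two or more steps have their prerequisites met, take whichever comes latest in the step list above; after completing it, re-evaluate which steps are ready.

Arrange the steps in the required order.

E has no prerequisites → E first.
That leaves A as the only ready step → A.
C and B are both available; C is listed later → C.
D and B are both available; D is listed later → D.
That leaves B as the only ready step → B.
F needed B, now all done → F.

E, A, C, D, B, F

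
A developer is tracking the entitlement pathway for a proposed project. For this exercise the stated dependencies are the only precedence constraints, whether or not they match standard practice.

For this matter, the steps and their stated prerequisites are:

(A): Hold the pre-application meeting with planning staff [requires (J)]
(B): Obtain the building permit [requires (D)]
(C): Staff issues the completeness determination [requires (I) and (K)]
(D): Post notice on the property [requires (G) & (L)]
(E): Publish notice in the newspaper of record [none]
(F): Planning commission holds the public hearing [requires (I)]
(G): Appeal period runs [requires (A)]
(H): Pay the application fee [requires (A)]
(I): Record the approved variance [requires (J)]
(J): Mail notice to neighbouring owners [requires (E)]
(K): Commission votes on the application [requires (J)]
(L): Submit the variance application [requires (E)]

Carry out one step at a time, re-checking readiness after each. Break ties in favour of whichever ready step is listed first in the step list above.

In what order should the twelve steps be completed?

(E), (J), (A), (G), (H), (I), (F), (K), (C), (L), (D), (B)

(E) has no prerequisites → (E) first.
(J) and (L) are both available; (J) is listed earlier → (J).
(A), (I) and (K) now also ready, so the ready set is {(A), (I), (K), (L)}; (A) is listed earlier → (A).
(G), (H), (I), (K) and (L) are all available; (G) is listed earlier → (G).
Now (H), (I), (K) and (L) have their prerequisites met. (H) is listed earlier, so (H) next.
Now (I), (K) and (L) have their prerequisites met. (I) is listed earlier, so (I) next.
Now (F), (K) and (L) have their prerequisites met. (F) is listed earlier, so (F) next.
(K) and (L) are both available; (K) is listed earlier → (K).
Ready: (C) and (L). (C) is listed earlier → (C).
(L) is the only step now ready → (L).
That leaves (D) as the only ready step → (D).
(B) needed (D), now all done → (B).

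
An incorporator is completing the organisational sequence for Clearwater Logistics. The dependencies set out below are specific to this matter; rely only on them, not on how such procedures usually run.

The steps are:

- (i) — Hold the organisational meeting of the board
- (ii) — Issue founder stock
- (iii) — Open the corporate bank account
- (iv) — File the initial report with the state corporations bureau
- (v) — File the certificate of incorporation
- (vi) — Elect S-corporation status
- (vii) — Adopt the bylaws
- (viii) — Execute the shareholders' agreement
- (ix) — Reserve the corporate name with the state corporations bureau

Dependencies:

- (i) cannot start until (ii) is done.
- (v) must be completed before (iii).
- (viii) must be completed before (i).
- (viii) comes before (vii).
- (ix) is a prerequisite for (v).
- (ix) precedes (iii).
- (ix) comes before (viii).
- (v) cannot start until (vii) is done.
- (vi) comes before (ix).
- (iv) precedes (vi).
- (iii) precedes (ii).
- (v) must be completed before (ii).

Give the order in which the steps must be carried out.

(iv) is the only step with nothing outstanding, so it goes first.
(vi) is the only step now ready → (vi).
(ix) needed (vi), now all done → (ix).
(viii) is the only step now ready → (viii).
(vii) needed (viii), now all done → (vii).
(v) is the only step now ready → (v).
That leaves (iii) as the only ready step → (iii).
(ii) is the only step now ready → (ii).
That leaves (i) as the only ready step → (i).

(iv) (vi) (ix) (viii) (vii) (v) (iii) (ii) (i)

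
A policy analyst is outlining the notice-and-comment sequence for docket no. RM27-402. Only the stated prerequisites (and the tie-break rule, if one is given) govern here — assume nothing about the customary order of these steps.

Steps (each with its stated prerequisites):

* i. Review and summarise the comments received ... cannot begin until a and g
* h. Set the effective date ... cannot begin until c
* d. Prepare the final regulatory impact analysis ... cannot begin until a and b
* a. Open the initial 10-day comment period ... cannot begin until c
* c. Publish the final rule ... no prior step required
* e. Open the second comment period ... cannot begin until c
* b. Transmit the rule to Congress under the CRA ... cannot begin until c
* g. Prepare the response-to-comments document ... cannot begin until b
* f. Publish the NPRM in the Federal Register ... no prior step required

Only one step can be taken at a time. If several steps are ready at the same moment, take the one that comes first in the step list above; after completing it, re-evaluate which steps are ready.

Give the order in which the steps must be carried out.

Nothing is required for c and f. c is listed earlier → c first.
Ready: h, a, e, b and f. h is listed earlier → h.
Ready: a, e, b and f. a is listed earlier → a.
e, b and f are all available; e is listed earlier → e.
b and f are both available; b is listed earlier → b.
Ready: d, g and f. d is listed earlier → d.
g and f are both available; g is listed earlier → g.
Ready: i and f. i is listed earlier → i.
f is the only step now ready → f.

c h a e b d g i f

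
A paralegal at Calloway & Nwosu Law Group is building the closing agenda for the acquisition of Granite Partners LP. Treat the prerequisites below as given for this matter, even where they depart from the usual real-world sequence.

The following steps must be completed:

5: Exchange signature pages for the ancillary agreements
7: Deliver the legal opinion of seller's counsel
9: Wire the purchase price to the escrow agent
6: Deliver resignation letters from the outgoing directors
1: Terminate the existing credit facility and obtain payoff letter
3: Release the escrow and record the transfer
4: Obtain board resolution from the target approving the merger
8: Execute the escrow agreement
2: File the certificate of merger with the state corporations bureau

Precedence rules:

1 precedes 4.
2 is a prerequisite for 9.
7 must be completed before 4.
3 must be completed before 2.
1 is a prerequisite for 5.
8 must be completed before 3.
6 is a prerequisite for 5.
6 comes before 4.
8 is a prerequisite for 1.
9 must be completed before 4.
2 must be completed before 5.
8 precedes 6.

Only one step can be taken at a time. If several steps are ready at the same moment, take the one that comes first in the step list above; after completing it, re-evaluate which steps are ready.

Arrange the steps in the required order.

7, 8, 6, 1, 3, 2, 5, 9, 4

7 and 8 have no prerequisites; 7 is listed earlier, so 7 is first.
That leaves 8 as the only ready step → 8.
Now 6, 1 and 3 have their prerequisites met. 6 is listed earlier, so 6 next.
Ready: 1 and 3. 1 is listed earlier → 1.
Next only 3 has its prerequisites met → 3.
2 needed 3, now all done → 2.
Ready: 5 and 9. 5 is listed earlier → 5.
Next only 9 has its prerequisites met → 9.
4 is the only step now ready → 4.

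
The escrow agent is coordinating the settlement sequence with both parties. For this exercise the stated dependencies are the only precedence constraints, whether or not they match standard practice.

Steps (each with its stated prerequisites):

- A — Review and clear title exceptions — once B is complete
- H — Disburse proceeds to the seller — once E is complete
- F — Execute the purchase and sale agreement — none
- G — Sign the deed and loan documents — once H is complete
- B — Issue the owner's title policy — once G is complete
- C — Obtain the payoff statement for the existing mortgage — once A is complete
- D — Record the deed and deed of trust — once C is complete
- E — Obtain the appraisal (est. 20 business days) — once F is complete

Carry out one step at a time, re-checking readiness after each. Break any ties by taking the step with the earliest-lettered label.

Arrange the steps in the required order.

F is the only step with nothing outstanding, so it goes first.
E needed F, now all done → E.
H needed E, now all done → H.
Next only G has its prerequisites met → G.
Next only B has its prerequisites met → B.
A needed B, now all done → A.
Next only C has its prerequisites met → C.
D needed C, now all done → D.

F, E, H, G, B, A, C, D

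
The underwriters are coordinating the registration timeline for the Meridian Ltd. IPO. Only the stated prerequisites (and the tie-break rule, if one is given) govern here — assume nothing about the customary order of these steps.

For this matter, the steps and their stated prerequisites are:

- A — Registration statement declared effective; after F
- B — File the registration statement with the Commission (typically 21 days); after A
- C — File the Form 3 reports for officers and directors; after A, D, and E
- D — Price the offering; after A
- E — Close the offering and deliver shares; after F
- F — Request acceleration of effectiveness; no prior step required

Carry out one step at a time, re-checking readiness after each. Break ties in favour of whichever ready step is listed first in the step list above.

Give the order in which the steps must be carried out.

Only F has no prerequisites, so it is first.
A and E are both available; A is listed earlier → A.
Ready: B, D and E. B is listed earlier → B.
Now D and E have their prerequisites met. D is listed earlier, so D next.
Next only E has its prerequisites met → E.
That leaves C as the only ready step → C.

F, A, B, D, E, C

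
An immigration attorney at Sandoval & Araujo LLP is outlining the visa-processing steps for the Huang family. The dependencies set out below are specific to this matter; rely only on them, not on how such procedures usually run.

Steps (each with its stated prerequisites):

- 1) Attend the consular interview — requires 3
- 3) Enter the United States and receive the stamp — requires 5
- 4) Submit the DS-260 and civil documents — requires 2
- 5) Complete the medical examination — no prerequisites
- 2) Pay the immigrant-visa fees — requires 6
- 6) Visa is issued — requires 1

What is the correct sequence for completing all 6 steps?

Only 5 has no prerequisites, so it is first.
3 is the only step now ready → 3.
1 is the only step now ready → 1.
Next only 6 has its prerequisites met → 6.
Next only 2 has its prerequisites met → 2.
4 is the only step now ready → 4.

5 3 1 6 2 4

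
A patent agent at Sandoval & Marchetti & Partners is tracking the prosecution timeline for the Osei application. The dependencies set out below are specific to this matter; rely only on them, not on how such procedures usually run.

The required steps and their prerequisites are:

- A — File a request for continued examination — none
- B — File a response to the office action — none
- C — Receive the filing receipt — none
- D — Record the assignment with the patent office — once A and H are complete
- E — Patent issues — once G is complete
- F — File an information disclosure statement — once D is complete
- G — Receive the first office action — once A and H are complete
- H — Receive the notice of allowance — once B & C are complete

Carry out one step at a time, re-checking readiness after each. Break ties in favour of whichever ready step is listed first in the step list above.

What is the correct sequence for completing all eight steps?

A, B and C have no prerequisites; A is listed earlier, so A is first.
B and C are both available; B is listed earlier → B.
That leaves C as the only ready step → C.
H is the only step now ready → H.
D and G are both available; D is listed earlier → D.
F now also ready, so the ready set is {F, G}; F is listed earlier → F.
G needed A and H, now all done → G.
E is the only step now ready → E.

A, B, C, H, D, F, G, E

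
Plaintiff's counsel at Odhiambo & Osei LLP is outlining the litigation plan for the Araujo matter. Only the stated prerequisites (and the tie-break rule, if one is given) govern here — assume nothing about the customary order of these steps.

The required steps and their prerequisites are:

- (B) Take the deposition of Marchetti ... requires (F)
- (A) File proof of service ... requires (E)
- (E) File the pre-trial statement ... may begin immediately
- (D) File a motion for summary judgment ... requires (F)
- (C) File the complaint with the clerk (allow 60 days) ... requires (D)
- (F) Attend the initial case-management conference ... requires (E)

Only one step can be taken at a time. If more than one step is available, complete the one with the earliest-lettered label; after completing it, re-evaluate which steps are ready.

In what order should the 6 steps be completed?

(E), (A), (F), (B), (D), (C)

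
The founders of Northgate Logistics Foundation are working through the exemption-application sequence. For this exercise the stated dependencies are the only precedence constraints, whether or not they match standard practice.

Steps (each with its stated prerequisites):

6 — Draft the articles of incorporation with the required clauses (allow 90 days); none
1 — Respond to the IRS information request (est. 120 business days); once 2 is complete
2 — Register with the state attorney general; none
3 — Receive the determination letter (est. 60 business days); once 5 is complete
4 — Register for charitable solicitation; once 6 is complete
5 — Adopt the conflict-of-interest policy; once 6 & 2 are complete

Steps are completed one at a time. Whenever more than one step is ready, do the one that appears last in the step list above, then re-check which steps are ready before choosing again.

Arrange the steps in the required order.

2 and 6 have no prerequisites; 2 is listed later, so 2 is first.
Now 1 and 6 have their prerequisites met. 1 is listed later, so 1 next.
That leaves 6 as the only ready step → 6.
5 and 4 are both available; 5 is listed later → 5.
3 now also ready, so the ready set is {4, 3}; 4 is listed later → 4.
That leaves 3 as the only ready step → 3.

2, 1, 6, 5, 4, 3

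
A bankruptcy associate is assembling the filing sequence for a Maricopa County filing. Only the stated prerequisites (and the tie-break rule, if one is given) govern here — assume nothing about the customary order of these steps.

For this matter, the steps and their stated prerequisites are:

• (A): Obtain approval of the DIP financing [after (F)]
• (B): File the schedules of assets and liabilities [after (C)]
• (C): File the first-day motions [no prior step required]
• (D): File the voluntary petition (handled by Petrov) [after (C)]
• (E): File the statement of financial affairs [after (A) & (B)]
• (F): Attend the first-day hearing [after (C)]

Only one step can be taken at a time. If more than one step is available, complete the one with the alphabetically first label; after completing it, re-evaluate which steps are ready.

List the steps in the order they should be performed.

(C) (B) (D) (F) (A) (E)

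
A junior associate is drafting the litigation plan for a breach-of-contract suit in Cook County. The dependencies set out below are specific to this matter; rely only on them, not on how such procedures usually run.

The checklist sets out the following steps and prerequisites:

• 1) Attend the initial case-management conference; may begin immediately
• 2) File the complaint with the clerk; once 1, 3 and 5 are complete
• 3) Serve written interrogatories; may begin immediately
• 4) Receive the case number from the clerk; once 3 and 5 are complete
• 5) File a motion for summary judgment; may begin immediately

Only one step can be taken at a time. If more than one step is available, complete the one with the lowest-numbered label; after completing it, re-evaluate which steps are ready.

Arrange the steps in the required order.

Nothing is required for 1, 3 and 5. 1 has the earlier label → 1 first.
3 and 5 are both available; 3 has the earlier label → 3.
5 is the only step now ready → 5.
Now 2 and 4 have their prerequisites met. 2 has the earlier label, so 2 next.
Next only 4 has its prerequisites met → 4.

1, 3, 5, 2, 4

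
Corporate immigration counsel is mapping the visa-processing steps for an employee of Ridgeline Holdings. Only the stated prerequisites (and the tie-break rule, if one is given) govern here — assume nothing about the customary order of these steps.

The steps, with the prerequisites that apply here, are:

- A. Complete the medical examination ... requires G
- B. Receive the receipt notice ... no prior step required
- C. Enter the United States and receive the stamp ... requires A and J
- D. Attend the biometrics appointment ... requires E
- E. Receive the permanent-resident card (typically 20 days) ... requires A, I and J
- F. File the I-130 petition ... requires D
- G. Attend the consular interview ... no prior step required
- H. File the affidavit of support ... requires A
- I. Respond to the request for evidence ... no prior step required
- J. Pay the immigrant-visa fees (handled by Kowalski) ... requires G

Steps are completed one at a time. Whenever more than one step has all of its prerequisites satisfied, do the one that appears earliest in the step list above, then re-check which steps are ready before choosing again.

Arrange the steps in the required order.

Nothing is required for B, G and I. B is listed earlier → B first.
G and I are both available; G is listed earlier → G.
Now A, I and J have their prerequisites met. A is listed earlier, so A next.
Now H, I and J have their prerequisites met. H is listed earlier, so H next.
Now I and J have their prerequisites met. I is listed earlier, so I next.
J needed G, now all done → J.
Now C and E have their prerequisites met. C is listed earlier, so C next.
E needed A, I and J, now all done → E.
That leaves D as the only ready step → D.
That leaves F as the only ready step → F.

B G A H I J C E D F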